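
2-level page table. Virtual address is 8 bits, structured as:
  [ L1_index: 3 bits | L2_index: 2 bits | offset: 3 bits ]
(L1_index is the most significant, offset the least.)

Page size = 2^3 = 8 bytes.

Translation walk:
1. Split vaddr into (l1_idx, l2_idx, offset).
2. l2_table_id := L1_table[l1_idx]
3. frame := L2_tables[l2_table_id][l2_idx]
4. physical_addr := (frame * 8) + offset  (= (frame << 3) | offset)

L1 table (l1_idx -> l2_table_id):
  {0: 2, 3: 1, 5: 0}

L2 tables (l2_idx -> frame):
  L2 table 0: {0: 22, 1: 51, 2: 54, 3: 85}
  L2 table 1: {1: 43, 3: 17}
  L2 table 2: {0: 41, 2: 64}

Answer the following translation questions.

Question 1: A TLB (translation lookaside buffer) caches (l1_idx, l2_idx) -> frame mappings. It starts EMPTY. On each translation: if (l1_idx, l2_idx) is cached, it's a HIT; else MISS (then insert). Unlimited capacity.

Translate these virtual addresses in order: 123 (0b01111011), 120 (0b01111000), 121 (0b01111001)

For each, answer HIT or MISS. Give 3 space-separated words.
Answer: MISS HIT HIT

Derivation:
vaddr=123: (3,3) not in TLB -> MISS, insert
vaddr=120: (3,3) in TLB -> HIT
vaddr=121: (3,3) in TLB -> HIT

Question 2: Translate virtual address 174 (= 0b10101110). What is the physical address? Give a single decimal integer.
vaddr = 174 = 0b10101110
Split: l1_idx=5, l2_idx=1, offset=6
L1[5] = 0
L2[0][1] = 51
paddr = 51 * 8 + 6 = 414

Answer: 414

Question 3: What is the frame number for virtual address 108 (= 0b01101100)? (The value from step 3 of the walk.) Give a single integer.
Answer: 43

Derivation:
vaddr = 108: l1_idx=3, l2_idx=1
L1[3] = 1; L2[1][1] = 43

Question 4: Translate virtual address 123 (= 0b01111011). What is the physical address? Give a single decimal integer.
Answer: 139

Derivation:
vaddr = 123 = 0b01111011
Split: l1_idx=3, l2_idx=3, offset=3
L1[3] = 1
L2[1][3] = 17
paddr = 17 * 8 + 3 = 139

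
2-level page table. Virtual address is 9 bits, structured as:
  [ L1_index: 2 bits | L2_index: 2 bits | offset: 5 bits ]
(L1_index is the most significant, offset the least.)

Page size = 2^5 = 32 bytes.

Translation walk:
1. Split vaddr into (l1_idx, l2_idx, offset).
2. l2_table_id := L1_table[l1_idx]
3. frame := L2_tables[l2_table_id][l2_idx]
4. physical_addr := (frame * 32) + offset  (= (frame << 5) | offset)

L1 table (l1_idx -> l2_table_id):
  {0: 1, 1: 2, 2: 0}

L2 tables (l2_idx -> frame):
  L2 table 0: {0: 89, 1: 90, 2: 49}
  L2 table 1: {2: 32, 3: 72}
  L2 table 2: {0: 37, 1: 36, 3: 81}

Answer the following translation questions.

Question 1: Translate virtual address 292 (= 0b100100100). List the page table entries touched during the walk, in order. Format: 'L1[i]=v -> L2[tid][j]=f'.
Answer: L1[2]=0 -> L2[0][1]=90

Derivation:
vaddr = 292 = 0b100100100
Split: l1_idx=2, l2_idx=1, offset=4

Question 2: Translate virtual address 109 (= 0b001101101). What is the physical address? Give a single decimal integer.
Answer: 2317

Derivation:
vaddr = 109 = 0b001101101
Split: l1_idx=0, l2_idx=3, offset=13
L1[0] = 1
L2[1][3] = 72
paddr = 72 * 32 + 13 = 2317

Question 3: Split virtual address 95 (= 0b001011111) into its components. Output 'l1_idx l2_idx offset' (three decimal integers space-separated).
Answer: 0 2 31

Derivation:
vaddr = 95 = 0b001011111
  top 2 bits -> l1_idx = 0
  next 2 bits -> l2_idx = 2
  bottom 5 bits -> offset = 31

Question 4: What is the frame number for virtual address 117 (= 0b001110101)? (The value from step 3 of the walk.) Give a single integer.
Answer: 72

Derivation:
vaddr = 117: l1_idx=0, l2_idx=3
L1[0] = 1; L2[1][3] = 72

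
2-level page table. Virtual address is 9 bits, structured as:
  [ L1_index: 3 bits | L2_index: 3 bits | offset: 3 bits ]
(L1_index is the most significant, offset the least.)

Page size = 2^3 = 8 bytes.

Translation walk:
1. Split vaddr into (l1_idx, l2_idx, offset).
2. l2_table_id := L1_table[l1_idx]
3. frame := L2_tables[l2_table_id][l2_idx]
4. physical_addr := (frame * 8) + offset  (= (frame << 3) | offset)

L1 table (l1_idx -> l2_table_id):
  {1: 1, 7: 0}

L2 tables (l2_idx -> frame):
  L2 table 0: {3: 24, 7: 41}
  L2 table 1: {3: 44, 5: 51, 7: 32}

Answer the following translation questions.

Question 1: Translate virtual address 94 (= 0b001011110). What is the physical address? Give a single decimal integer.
Answer: 358

Derivation:
vaddr = 94 = 0b001011110
Split: l1_idx=1, l2_idx=3, offset=6
L1[1] = 1
L2[1][3] = 44
paddr = 44 * 8 + 6 = 358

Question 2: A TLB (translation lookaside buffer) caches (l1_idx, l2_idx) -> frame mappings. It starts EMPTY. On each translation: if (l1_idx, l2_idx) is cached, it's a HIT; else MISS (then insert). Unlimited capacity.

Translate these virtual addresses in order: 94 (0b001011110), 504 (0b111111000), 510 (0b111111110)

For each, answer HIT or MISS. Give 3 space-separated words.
vaddr=94: (1,3) not in TLB -> MISS, insert
vaddr=504: (7,7) not in TLB -> MISS, insert
vaddr=510: (7,7) in TLB -> HIT

Answer: MISS MISS HIT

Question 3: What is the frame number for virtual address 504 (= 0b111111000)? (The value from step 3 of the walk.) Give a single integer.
Answer: 41

Derivation:
vaddr = 504: l1_idx=7, l2_idx=7
L1[7] = 0; L2[0][7] = 41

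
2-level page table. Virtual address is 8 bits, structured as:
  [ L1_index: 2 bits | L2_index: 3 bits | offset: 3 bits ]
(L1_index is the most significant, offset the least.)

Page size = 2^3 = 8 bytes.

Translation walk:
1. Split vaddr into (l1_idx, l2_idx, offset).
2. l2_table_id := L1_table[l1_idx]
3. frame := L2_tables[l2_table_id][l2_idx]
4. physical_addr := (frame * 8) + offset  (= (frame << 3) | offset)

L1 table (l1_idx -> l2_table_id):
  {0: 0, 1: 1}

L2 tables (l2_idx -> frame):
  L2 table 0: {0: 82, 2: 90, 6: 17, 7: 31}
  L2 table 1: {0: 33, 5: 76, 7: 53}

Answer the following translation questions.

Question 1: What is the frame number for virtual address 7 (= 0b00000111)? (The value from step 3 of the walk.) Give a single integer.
vaddr = 7: l1_idx=0, l2_idx=0
L1[0] = 0; L2[0][0] = 82

Answer: 82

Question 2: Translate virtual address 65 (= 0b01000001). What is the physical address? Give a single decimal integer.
vaddr = 65 = 0b01000001
Split: l1_idx=1, l2_idx=0, offset=1
L1[1] = 1
L2[1][0] = 33
paddr = 33 * 8 + 1 = 265

Answer: 265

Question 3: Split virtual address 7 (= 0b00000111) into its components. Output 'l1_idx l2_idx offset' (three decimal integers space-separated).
Answer: 0 0 7

Derivation:
vaddr = 7 = 0b00000111
  top 2 bits -> l1_idx = 0
  next 3 bits -> l2_idx = 0
  bottom 3 bits -> offset = 7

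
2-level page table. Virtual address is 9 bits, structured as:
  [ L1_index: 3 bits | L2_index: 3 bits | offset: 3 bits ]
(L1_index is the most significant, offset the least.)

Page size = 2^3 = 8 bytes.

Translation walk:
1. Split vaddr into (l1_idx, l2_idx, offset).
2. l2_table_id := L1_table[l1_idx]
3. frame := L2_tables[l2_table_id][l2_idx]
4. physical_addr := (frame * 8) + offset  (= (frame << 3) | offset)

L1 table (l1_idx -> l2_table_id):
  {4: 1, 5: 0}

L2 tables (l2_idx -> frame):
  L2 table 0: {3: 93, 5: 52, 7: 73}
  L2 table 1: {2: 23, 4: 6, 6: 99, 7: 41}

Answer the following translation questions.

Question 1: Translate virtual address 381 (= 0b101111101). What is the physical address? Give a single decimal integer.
Answer: 589

Derivation:
vaddr = 381 = 0b101111101
Split: l1_idx=5, l2_idx=7, offset=5
L1[5] = 0
L2[0][7] = 73
paddr = 73 * 8 + 5 = 589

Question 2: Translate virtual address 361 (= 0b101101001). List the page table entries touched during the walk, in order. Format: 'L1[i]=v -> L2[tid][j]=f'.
vaddr = 361 = 0b101101001
Split: l1_idx=5, l2_idx=5, offset=1

Answer: L1[5]=0 -> L2[0][5]=52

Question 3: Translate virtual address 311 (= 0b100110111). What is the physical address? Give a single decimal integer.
vaddr = 311 = 0b100110111
Split: l1_idx=4, l2_idx=6, offset=7
L1[4] = 1
L2[1][6] = 99
paddr = 99 * 8 + 7 = 799

Answer: 799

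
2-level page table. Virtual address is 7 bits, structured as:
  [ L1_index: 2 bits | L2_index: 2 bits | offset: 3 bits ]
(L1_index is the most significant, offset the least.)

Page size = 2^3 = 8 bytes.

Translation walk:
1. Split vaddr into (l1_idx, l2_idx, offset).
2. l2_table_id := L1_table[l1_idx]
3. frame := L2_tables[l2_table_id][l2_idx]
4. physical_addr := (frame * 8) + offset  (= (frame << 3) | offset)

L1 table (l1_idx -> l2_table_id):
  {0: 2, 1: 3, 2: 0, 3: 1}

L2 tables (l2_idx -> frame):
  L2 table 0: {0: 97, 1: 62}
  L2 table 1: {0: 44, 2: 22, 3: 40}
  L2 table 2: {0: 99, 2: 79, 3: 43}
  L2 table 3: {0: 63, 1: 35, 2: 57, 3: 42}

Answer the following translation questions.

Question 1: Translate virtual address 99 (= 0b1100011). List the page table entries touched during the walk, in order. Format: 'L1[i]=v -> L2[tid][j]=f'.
vaddr = 99 = 0b1100011
Split: l1_idx=3, l2_idx=0, offset=3

Answer: L1[3]=1 -> L2[1][0]=44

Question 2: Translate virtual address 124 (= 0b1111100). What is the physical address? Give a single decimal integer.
vaddr = 124 = 0b1111100
Split: l1_idx=3, l2_idx=3, offset=4
L1[3] = 1
L2[1][3] = 40
paddr = 40 * 8 + 4 = 324

Answer: 324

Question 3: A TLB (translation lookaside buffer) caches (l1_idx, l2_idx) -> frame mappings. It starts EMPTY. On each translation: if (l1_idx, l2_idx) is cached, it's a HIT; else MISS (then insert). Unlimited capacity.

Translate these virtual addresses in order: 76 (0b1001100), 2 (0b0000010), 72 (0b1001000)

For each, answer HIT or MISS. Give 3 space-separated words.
Answer: MISS MISS HIT

Derivation:
vaddr=76: (2,1) not in TLB -> MISS, insert
vaddr=2: (0,0) not in TLB -> MISS, insert
vaddr=72: (2,1) in TLB -> HIT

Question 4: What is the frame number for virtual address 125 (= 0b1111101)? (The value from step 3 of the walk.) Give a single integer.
Answer: 40

Derivation:
vaddr = 125: l1_idx=3, l2_idx=3
L1[3] = 1; L2[1][3] = 40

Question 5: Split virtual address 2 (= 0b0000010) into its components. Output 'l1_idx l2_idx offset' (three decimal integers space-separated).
vaddr = 2 = 0b0000010
  top 2 bits -> l1_idx = 0
  next 2 bits -> l2_idx = 0
  bottom 3 bits -> offset = 2

Answer: 0 0 2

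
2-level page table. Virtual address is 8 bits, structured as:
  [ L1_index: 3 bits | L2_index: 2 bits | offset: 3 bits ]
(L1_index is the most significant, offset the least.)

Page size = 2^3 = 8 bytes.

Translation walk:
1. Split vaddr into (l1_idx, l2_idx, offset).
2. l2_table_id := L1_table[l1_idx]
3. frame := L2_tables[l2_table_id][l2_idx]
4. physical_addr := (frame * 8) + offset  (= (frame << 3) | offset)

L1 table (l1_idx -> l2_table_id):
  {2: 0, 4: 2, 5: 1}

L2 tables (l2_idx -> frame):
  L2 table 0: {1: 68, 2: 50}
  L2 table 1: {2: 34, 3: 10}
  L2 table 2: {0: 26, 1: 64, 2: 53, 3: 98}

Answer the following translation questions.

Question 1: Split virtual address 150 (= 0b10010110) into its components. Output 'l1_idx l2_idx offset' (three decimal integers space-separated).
vaddr = 150 = 0b10010110
  top 3 bits -> l1_idx = 4
  next 2 bits -> l2_idx = 2
  bottom 3 bits -> offset = 6

Answer: 4 2 6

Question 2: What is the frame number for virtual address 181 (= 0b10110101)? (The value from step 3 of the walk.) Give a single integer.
vaddr = 181: l1_idx=5, l2_idx=2
L1[5] = 1; L2[1][2] = 34

Answer: 34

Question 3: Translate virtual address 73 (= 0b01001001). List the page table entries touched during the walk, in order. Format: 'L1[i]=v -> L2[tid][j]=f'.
Answer: L1[2]=0 -> L2[0][1]=68

Derivation:
vaddr = 73 = 0b01001001
Split: l1_idx=2, l2_idx=1, offset=1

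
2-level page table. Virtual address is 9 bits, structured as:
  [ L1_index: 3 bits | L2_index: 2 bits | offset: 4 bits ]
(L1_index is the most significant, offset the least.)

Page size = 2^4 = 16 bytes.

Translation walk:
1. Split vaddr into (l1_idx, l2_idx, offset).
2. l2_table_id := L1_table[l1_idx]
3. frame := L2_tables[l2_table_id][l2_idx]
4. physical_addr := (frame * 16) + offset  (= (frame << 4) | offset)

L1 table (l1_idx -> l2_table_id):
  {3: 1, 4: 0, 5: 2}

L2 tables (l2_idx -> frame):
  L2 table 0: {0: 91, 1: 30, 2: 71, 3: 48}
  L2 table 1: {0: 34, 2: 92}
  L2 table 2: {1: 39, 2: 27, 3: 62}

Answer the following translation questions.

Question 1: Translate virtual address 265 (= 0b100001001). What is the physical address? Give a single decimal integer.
Answer: 1465

Derivation:
vaddr = 265 = 0b100001001
Split: l1_idx=4, l2_idx=0, offset=9
L1[4] = 0
L2[0][0] = 91
paddr = 91 * 16 + 9 = 1465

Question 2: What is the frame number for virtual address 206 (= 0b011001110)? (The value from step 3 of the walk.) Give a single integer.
vaddr = 206: l1_idx=3, l2_idx=0
L1[3] = 1; L2[1][0] = 34

Answer: 34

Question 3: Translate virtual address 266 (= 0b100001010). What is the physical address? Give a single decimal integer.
vaddr = 266 = 0b100001010
Split: l1_idx=4, l2_idx=0, offset=10
L1[4] = 0
L2[0][0] = 91
paddr = 91 * 16 + 10 = 1466

Answer: 1466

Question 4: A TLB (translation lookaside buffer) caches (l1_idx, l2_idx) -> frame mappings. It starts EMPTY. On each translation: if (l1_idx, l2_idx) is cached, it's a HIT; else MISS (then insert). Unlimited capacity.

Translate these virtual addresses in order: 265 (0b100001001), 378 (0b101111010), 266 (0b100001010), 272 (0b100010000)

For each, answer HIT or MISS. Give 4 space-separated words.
Answer: MISS MISS HIT MISS

Derivation:
vaddr=265: (4,0) not in TLB -> MISS, insert
vaddr=378: (5,3) not in TLB -> MISS, insert
vaddr=266: (4,0) in TLB -> HIT
vaddr=272: (4,1) not in TLB -> MISS, insert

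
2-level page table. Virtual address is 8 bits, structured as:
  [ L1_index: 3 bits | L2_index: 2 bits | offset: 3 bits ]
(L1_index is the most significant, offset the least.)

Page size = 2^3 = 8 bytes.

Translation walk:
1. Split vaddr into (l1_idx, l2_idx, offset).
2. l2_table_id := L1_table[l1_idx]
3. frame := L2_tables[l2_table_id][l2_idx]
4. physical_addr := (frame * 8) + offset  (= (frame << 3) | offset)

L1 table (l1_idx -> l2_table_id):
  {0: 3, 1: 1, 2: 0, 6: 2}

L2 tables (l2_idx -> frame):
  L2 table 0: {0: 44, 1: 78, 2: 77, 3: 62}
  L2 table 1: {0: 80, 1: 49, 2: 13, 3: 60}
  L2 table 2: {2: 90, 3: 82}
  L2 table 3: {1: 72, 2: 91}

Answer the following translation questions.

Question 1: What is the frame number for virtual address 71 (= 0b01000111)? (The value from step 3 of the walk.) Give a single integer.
Answer: 44

Derivation:
vaddr = 71: l1_idx=2, l2_idx=0
L1[2] = 0; L2[0][0] = 44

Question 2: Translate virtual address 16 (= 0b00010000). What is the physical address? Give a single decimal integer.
vaddr = 16 = 0b00010000
Split: l1_idx=0, l2_idx=2, offset=0
L1[0] = 3
L2[3][2] = 91
paddr = 91 * 8 + 0 = 728

Answer: 728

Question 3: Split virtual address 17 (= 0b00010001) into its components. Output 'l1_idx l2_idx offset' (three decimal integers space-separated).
Answer: 0 2 1

Derivation:
vaddr = 17 = 0b00010001
  top 3 bits -> l1_idx = 0
  next 2 bits -> l2_idx = 2
  bottom 3 bits -> offset = 1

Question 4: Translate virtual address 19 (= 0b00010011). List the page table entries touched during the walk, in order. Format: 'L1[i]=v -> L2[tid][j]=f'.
vaddr = 19 = 0b00010011
Split: l1_idx=0, l2_idx=2, offset=3

Answer: L1[0]=3 -> L2[3][2]=91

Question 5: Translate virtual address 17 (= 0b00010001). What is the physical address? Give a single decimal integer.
vaddr = 17 = 0b00010001
Split: l1_idx=0, l2_idx=2, offset=1
L1[0] = 3
L2[3][2] = 91
paddr = 91 * 8 + 1 = 729

Answer: 729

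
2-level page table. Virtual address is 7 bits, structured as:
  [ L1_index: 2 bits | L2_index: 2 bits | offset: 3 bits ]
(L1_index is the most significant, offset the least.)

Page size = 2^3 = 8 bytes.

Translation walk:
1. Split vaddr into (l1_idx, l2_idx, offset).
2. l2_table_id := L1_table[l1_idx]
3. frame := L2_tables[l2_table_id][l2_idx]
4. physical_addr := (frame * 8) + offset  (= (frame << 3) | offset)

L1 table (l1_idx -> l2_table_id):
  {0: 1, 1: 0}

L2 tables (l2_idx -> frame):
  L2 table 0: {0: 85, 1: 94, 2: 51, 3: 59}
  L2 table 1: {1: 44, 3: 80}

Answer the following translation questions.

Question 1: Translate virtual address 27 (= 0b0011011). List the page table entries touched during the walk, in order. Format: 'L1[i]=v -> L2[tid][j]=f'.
Answer: L1[0]=1 -> L2[1][3]=80

Derivation:
vaddr = 27 = 0b0011011
Split: l1_idx=0, l2_idx=3, offset=3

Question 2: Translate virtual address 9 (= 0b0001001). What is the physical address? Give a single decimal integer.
Answer: 353

Derivation:
vaddr = 9 = 0b0001001
Split: l1_idx=0, l2_idx=1, offset=1
L1[0] = 1
L2[1][1] = 44
paddr = 44 * 8 + 1 = 353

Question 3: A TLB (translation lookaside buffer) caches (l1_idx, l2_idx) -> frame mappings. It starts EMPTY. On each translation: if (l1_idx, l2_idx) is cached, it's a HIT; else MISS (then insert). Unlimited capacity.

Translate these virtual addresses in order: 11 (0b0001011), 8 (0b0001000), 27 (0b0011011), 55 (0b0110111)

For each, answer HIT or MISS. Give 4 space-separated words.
vaddr=11: (0,1) not in TLB -> MISS, insert
vaddr=8: (0,1) in TLB -> HIT
vaddr=27: (0,3) not in TLB -> MISS, insert
vaddr=55: (1,2) not in TLB -> MISS, insert

Answer: MISS HIT MISS MISS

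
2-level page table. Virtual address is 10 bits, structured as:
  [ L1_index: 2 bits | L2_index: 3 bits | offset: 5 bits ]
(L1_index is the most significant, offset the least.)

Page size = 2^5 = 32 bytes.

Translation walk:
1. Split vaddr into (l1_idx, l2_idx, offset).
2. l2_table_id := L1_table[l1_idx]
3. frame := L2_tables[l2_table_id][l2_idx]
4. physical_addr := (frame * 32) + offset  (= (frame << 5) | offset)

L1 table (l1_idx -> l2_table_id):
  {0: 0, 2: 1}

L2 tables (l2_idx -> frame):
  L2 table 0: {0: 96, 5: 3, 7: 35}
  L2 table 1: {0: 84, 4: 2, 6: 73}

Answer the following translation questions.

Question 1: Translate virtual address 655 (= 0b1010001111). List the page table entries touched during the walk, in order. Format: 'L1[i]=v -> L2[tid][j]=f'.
Answer: L1[2]=1 -> L2[1][4]=2

Derivation:
vaddr = 655 = 0b1010001111
Split: l1_idx=2, l2_idx=4, offset=15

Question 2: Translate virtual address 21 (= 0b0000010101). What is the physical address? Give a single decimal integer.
Answer: 3093

Derivation:
vaddr = 21 = 0b0000010101
Split: l1_idx=0, l2_idx=0, offset=21
L1[0] = 0
L2[0][0] = 96
paddr = 96 * 32 + 21 = 3093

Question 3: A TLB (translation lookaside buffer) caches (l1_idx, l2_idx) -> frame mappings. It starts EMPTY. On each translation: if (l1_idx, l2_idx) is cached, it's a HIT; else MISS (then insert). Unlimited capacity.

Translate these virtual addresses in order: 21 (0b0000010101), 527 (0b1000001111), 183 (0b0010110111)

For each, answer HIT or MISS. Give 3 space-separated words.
Answer: MISS MISS MISS

Derivation:
vaddr=21: (0,0) not in TLB -> MISS, insert
vaddr=527: (2,0) not in TLB -> MISS, insert
vaddr=183: (0,5) not in TLB -> MISS, insert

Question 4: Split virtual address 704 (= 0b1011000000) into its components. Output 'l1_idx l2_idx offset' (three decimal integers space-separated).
vaddr = 704 = 0b1011000000
  top 2 bits -> l1_idx = 2
  next 3 bits -> l2_idx = 6
  bottom 5 bits -> offset = 0

Answer: 2 6 0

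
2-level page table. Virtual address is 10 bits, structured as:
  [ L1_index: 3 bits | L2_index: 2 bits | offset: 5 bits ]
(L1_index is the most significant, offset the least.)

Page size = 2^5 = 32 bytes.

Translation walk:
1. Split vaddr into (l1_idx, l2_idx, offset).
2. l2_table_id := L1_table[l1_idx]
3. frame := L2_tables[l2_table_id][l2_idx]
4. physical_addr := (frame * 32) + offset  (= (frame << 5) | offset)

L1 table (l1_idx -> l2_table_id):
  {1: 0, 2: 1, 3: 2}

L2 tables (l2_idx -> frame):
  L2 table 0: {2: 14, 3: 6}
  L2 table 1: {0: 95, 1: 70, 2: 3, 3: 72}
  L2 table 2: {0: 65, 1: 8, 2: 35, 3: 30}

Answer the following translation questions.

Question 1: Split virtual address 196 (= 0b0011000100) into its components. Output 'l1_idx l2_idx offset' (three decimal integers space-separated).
vaddr = 196 = 0b0011000100
  top 3 bits -> l1_idx = 1
  next 2 bits -> l2_idx = 2
  bottom 5 bits -> offset = 4

Answer: 1 2 4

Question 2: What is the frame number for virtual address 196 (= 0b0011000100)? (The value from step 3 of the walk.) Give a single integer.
vaddr = 196: l1_idx=1, l2_idx=2
L1[1] = 0; L2[0][2] = 14

Answer: 14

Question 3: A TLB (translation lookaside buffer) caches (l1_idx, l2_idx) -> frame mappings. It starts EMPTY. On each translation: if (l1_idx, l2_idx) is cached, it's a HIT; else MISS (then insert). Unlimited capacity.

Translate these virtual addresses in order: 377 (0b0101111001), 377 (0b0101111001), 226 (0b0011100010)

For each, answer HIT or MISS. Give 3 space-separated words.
Answer: MISS HIT MISS

Derivation:
vaddr=377: (2,3) not in TLB -> MISS, insert
vaddr=377: (2,3) in TLB -> HIT
vaddr=226: (1,3) not in TLB -> MISS, insert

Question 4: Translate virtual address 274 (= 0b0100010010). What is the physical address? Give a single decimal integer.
vaddr = 274 = 0b0100010010
Split: l1_idx=2, l2_idx=0, offset=18
L1[2] = 1
L2[1][0] = 95
paddr = 95 * 32 + 18 = 3058

Answer: 3058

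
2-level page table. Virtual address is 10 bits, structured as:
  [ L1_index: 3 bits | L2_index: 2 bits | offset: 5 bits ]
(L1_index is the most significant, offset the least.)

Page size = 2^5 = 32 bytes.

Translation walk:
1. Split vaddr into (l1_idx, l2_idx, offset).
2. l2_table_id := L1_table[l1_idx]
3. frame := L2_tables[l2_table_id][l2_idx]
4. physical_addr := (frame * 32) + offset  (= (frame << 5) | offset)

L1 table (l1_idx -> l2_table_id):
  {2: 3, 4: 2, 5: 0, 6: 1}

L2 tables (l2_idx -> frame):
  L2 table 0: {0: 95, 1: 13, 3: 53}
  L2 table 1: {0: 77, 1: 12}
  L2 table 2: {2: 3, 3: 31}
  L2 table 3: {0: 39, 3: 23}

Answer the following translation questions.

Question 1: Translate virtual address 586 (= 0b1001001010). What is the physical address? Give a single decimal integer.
Answer: 106

Derivation:
vaddr = 586 = 0b1001001010
Split: l1_idx=4, l2_idx=2, offset=10
L1[4] = 2
L2[2][2] = 3
paddr = 3 * 32 + 10 = 106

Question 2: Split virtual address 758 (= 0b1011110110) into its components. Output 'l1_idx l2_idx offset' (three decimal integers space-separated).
Answer: 5 3 22

Derivation:
vaddr = 758 = 0b1011110110
  top 3 bits -> l1_idx = 5
  next 2 bits -> l2_idx = 3
  bottom 5 bits -> offset = 22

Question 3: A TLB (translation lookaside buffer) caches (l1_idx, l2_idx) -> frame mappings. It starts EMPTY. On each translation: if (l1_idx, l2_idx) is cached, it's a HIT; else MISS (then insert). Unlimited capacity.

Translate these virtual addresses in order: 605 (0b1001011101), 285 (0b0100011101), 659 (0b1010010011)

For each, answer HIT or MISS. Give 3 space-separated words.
vaddr=605: (4,2) not in TLB -> MISS, insert
vaddr=285: (2,0) not in TLB -> MISS, insert
vaddr=659: (5,0) not in TLB -> MISS, insert

Answer: MISS MISS MISS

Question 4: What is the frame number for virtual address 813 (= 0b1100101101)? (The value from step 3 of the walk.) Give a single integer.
Answer: 12

Derivation:
vaddr = 813: l1_idx=6, l2_idx=1
L1[6] = 1; L2[1][1] = 12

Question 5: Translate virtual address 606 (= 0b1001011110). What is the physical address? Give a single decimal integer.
vaddr = 606 = 0b1001011110
Split: l1_idx=4, l2_idx=2, offset=30
L1[4] = 2
L2[2][2] = 3
paddr = 3 * 32 + 30 = 126

Answer: 126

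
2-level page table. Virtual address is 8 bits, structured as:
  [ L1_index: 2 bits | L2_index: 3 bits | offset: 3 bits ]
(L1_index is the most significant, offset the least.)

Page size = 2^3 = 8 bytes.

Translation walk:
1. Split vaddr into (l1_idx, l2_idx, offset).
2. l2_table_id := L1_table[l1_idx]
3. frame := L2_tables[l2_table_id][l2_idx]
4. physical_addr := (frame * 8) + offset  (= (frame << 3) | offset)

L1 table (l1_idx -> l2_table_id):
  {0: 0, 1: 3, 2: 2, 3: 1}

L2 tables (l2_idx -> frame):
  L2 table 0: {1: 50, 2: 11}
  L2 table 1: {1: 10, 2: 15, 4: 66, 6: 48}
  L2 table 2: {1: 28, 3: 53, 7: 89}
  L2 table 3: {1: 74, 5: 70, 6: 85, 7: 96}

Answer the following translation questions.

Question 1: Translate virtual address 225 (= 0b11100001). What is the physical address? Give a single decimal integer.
vaddr = 225 = 0b11100001
Split: l1_idx=3, l2_idx=4, offset=1
L1[3] = 1
L2[1][4] = 66
paddr = 66 * 8 + 1 = 529

Answer: 529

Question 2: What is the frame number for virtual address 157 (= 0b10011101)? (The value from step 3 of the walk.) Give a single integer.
vaddr = 157: l1_idx=2, l2_idx=3
L1[2] = 2; L2[2][3] = 53

Answer: 53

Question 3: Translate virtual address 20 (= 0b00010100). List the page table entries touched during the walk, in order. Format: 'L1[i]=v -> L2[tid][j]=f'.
vaddr = 20 = 0b00010100
Split: l1_idx=0, l2_idx=2, offset=4

Answer: L1[0]=0 -> L2[0][2]=11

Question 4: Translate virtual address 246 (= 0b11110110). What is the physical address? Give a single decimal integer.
vaddr = 246 = 0b11110110
Split: l1_idx=3, l2_idx=6, offset=6
L1[3] = 1
L2[1][6] = 48
paddr = 48 * 8 + 6 = 390

Answer: 390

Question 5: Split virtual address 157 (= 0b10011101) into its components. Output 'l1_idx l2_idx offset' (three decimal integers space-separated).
vaddr = 157 = 0b10011101
  top 2 bits -> l1_idx = 2
  next 3 bits -> l2_idx = 3
  bottom 3 bits -> offset = 5

Answer: 2 3 5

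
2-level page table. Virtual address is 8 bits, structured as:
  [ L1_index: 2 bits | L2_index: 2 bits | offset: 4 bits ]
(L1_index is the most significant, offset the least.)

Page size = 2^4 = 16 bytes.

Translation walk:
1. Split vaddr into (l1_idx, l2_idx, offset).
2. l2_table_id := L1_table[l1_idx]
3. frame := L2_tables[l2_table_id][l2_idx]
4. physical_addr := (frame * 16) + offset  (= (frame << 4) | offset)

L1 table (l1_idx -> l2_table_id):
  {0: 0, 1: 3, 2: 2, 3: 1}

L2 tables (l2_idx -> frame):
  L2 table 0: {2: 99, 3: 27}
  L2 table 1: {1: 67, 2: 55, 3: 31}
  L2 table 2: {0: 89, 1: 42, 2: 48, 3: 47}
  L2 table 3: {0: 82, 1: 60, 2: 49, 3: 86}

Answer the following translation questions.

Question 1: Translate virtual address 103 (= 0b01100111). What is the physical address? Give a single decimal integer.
vaddr = 103 = 0b01100111
Split: l1_idx=1, l2_idx=2, offset=7
L1[1] = 3
L2[3][2] = 49
paddr = 49 * 16 + 7 = 791

Answer: 791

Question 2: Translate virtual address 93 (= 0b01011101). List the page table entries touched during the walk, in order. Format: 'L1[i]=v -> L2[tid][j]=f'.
vaddr = 93 = 0b01011101
Split: l1_idx=1, l2_idx=1, offset=13

Answer: L1[1]=3 -> L2[3][1]=60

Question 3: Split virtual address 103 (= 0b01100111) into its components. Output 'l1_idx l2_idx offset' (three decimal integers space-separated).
Answer: 1 2 7

Derivation:
vaddr = 103 = 0b01100111
  top 2 bits -> l1_idx = 1
  next 2 bits -> l2_idx = 2
  bottom 4 bits -> offset = 7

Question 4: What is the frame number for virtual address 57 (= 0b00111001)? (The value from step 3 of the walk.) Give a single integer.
Answer: 27

Derivation:
vaddr = 57: l1_idx=0, l2_idx=3
L1[0] = 0; L2[0][3] = 27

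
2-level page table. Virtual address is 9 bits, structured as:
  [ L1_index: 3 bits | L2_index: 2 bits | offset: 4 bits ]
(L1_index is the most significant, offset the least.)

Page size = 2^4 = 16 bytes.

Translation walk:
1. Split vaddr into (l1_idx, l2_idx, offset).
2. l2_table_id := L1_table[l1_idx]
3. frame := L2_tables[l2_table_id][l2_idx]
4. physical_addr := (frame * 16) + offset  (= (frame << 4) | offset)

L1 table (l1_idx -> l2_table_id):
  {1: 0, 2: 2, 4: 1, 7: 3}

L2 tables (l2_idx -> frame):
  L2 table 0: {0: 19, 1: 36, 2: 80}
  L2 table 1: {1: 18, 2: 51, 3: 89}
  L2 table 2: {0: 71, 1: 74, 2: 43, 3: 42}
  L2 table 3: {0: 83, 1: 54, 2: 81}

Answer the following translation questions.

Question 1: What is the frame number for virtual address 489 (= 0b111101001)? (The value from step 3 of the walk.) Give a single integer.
Answer: 81

Derivation:
vaddr = 489: l1_idx=7, l2_idx=2
L1[7] = 3; L2[3][2] = 81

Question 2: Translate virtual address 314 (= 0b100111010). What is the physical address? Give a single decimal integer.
Answer: 1434

Derivation:
vaddr = 314 = 0b100111010
Split: l1_idx=4, l2_idx=3, offset=10
L1[4] = 1
L2[1][3] = 89
paddr = 89 * 16 + 10 = 1434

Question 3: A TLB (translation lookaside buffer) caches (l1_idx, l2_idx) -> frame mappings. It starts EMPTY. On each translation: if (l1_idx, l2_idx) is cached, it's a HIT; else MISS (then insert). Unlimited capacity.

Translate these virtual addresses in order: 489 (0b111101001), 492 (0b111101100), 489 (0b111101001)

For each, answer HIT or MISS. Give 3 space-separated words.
Answer: MISS HIT HIT

Derivation:
vaddr=489: (7,2) not in TLB -> MISS, insert
vaddr=492: (7,2) in TLB -> HIT
vaddr=489: (7,2) in TLB -> HIT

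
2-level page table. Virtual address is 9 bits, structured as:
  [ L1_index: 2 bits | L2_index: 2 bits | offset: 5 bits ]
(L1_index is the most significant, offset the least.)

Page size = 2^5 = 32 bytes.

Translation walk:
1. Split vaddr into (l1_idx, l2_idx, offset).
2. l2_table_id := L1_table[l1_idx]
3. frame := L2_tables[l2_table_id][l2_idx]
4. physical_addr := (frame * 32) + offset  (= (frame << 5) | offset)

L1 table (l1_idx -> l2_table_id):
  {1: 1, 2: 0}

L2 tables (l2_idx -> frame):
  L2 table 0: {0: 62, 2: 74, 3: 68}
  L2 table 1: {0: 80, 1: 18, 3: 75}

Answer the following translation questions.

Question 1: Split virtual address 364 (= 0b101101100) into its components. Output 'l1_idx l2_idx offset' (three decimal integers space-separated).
Answer: 2 3 12

Derivation:
vaddr = 364 = 0b101101100
  top 2 bits -> l1_idx = 2
  next 2 bits -> l2_idx = 3
  bottom 5 bits -> offset = 12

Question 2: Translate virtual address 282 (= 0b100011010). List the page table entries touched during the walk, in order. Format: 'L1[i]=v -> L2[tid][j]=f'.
vaddr = 282 = 0b100011010
Split: l1_idx=2, l2_idx=0, offset=26

Answer: L1[2]=0 -> L2[0][0]=62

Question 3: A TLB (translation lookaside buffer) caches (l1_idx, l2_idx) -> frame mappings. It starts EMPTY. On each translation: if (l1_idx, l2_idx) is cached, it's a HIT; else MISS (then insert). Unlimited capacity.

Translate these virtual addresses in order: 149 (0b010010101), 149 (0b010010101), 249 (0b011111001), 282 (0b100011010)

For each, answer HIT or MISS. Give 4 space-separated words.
vaddr=149: (1,0) not in TLB -> MISS, insert
vaddr=149: (1,0) in TLB -> HIT
vaddr=249: (1,3) not in TLB -> MISS, insert
vaddr=282: (2,0) not in TLB -> MISS, insert

Answer: MISS HIT MISS MISS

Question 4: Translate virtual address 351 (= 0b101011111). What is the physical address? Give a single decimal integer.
Answer: 2399

Derivation:
vaddr = 351 = 0b101011111
Split: l1_idx=2, l2_idx=2, offset=31
L1[2] = 0
L2[0][2] = 74
paddr = 74 * 32 + 31 = 2399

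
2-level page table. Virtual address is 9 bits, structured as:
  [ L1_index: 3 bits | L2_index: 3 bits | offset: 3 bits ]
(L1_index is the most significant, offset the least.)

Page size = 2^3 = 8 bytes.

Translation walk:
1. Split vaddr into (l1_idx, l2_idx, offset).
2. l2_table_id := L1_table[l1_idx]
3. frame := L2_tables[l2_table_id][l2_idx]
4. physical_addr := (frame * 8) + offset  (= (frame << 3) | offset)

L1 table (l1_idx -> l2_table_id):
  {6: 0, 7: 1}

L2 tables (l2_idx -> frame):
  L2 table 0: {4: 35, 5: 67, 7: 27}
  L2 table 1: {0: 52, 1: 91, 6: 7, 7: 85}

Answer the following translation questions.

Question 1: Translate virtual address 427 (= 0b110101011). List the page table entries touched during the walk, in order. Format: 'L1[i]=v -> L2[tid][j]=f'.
vaddr = 427 = 0b110101011
Split: l1_idx=6, l2_idx=5, offset=3

Answer: L1[6]=0 -> L2[0][5]=67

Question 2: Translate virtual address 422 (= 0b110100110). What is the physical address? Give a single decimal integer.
vaddr = 422 = 0b110100110
Split: l1_idx=6, l2_idx=4, offset=6
L1[6] = 0
L2[0][4] = 35
paddr = 35 * 8 + 6 = 286

Answer: 286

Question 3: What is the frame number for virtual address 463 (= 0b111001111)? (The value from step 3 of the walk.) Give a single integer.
Answer: 91

Derivation:
vaddr = 463: l1_idx=7, l2_idx=1
L1[7] = 1; L2[1][1] = 91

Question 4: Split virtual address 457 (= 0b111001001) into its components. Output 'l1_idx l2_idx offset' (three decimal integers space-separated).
Answer: 7 1 1

Derivation:
vaddr = 457 = 0b111001001
  top 3 bits -> l1_idx = 7
  next 3 bits -> l2_idx = 1
  bottom 3 bits -> offset = 1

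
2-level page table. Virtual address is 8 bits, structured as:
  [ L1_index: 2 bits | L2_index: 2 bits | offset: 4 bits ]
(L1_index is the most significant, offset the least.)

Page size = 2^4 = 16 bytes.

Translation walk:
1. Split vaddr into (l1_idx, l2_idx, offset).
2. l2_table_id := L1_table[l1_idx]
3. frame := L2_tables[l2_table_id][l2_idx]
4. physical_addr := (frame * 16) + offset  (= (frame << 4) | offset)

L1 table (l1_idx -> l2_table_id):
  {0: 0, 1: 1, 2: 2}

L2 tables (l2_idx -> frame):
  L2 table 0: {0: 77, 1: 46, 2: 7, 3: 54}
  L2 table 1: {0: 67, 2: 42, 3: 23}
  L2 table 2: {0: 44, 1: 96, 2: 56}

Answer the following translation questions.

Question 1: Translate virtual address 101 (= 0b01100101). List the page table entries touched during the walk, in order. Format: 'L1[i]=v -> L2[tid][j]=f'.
vaddr = 101 = 0b01100101
Split: l1_idx=1, l2_idx=2, offset=5

Answer: L1[1]=1 -> L2[1][2]=42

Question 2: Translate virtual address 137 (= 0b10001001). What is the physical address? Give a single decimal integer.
Answer: 713

Derivation:
vaddr = 137 = 0b10001001
Split: l1_idx=2, l2_idx=0, offset=9
L1[2] = 2
L2[2][0] = 44
paddr = 44 * 16 + 9 = 713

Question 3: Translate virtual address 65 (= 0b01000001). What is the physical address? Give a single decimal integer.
vaddr = 65 = 0b01000001
Split: l1_idx=1, l2_idx=0, offset=1
L1[1] = 1
L2[1][0] = 67
paddr = 67 * 16 + 1 = 1073

Answer: 1073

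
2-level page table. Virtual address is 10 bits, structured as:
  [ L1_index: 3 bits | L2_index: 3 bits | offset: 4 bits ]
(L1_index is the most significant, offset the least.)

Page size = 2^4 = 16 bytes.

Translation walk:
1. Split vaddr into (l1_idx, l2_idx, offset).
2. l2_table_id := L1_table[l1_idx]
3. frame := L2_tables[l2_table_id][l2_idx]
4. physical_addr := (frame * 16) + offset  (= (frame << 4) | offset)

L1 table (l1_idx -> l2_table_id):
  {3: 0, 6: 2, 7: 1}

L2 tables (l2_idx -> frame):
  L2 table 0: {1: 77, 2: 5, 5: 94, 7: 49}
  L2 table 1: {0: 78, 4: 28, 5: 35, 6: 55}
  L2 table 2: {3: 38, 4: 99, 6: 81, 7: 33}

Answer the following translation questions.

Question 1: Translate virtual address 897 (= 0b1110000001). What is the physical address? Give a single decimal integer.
Answer: 1249

Derivation:
vaddr = 897 = 0b1110000001
Split: l1_idx=7, l2_idx=0, offset=1
L1[7] = 1
L2[1][0] = 78
paddr = 78 * 16 + 1 = 1249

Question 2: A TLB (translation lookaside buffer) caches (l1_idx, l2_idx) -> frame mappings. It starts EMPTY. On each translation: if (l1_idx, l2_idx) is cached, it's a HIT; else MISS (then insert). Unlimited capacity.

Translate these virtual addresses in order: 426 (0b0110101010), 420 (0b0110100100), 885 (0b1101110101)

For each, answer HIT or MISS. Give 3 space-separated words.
Answer: MISS HIT MISS

Derivation:
vaddr=426: (3,2) not in TLB -> MISS, insert
vaddr=420: (3,2) in TLB -> HIT
vaddr=885: (6,7) not in TLB -> MISS, insert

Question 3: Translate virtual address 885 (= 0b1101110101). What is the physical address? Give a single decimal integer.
Answer: 533

Derivation:
vaddr = 885 = 0b1101110101
Split: l1_idx=6, l2_idx=7, offset=5
L1[6] = 2
L2[2][7] = 33
paddr = 33 * 16 + 5 = 533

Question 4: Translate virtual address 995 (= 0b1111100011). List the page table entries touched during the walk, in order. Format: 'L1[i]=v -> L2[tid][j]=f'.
vaddr = 995 = 0b1111100011
Split: l1_idx=7, l2_idx=6, offset=3

Answer: L1[7]=1 -> L2[1][6]=55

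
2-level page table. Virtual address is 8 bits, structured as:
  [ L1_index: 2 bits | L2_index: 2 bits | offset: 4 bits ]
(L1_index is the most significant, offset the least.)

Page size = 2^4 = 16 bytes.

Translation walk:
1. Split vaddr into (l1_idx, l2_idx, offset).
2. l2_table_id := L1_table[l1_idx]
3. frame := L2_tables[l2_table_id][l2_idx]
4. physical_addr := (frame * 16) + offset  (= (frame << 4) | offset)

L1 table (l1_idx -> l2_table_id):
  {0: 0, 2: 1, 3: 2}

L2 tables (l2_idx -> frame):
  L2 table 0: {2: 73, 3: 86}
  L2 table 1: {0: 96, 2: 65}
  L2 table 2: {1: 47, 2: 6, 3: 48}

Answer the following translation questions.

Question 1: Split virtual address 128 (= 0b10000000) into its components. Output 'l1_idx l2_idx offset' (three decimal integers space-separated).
vaddr = 128 = 0b10000000
  top 2 bits -> l1_idx = 2
  next 2 bits -> l2_idx = 0
  bottom 4 bits -> offset = 0

Answer: 2 0 0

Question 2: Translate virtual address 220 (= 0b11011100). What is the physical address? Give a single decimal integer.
Answer: 764

Derivation:
vaddr = 220 = 0b11011100
Split: l1_idx=3, l2_idx=1, offset=12
L1[3] = 2
L2[2][1] = 47
paddr = 47 * 16 + 12 = 764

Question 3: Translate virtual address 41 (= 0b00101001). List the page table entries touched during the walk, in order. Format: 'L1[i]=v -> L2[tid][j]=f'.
vaddr = 41 = 0b00101001
Split: l1_idx=0, l2_idx=2, offset=9

Answer: L1[0]=0 -> L2[0][2]=73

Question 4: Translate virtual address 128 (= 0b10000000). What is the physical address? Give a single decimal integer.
vaddr = 128 = 0b10000000
Split: l1_idx=2, l2_idx=0, offset=0
L1[2] = 1
L2[1][0] = 96
paddr = 96 * 16 + 0 = 1536

Answer: 1536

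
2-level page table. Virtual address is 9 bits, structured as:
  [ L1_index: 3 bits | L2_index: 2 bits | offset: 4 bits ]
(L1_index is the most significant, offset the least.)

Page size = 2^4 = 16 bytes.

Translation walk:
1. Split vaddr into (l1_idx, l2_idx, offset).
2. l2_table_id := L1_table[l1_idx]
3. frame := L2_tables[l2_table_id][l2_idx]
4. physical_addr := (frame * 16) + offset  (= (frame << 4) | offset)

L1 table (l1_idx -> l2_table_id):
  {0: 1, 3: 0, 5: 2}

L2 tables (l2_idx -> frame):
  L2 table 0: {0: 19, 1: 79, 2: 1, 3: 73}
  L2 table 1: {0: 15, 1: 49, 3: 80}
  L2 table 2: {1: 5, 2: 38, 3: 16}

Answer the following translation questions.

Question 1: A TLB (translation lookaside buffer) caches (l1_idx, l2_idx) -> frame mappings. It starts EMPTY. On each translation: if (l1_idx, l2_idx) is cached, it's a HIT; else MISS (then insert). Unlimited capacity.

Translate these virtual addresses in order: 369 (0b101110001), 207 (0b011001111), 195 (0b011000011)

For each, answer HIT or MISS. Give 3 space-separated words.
vaddr=369: (5,3) not in TLB -> MISS, insert
vaddr=207: (3,0) not in TLB -> MISS, insert
vaddr=195: (3,0) in TLB -> HIT

Answer: MISS MISS HIT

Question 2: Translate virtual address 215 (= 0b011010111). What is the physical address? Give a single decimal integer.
Answer: 1271

Derivation:
vaddr = 215 = 0b011010111
Split: l1_idx=3, l2_idx=1, offset=7
L1[3] = 0
L2[0][1] = 79
paddr = 79 * 16 + 7 = 1271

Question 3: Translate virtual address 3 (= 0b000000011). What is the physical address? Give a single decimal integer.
Answer: 243

Derivation:
vaddr = 3 = 0b000000011
Split: l1_idx=0, l2_idx=0, offset=3
L1[0] = 1
L2[1][0] = 15
paddr = 15 * 16 + 3 = 243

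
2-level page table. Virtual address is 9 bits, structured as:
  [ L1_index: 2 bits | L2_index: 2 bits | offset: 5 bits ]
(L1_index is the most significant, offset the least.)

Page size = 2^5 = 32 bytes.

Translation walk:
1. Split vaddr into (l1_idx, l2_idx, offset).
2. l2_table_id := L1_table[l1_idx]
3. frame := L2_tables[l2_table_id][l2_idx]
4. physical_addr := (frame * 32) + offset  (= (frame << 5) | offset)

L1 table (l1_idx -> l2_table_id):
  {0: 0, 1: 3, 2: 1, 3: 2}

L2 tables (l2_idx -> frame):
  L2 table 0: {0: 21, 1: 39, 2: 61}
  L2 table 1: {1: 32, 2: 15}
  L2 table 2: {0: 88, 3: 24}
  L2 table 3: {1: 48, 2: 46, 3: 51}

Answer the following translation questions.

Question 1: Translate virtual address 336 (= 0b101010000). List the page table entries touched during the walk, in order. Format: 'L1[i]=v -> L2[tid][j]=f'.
vaddr = 336 = 0b101010000
Split: l1_idx=2, l2_idx=2, offset=16

Answer: L1[2]=1 -> L2[1][2]=15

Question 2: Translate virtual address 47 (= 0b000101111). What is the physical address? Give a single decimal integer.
vaddr = 47 = 0b000101111
Split: l1_idx=0, l2_idx=1, offset=15
L1[0] = 0
L2[0][1] = 39
paddr = 39 * 32 + 15 = 1263

Answer: 1263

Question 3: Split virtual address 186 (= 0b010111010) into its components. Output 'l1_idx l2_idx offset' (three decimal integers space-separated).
vaddr = 186 = 0b010111010
  top 2 bits -> l1_idx = 1
  next 2 bits -> l2_idx = 1
  bottom 5 bits -> offset = 26

Answer: 1 1 26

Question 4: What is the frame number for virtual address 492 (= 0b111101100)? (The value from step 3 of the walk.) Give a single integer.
Answer: 24

Derivation:
vaddr = 492: l1_idx=3, l2_idx=3
L1[3] = 2; L2[2][3] = 24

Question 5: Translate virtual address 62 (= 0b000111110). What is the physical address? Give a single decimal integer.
Answer: 1278

Derivation:
vaddr = 62 = 0b000111110
Split: l1_idx=0, l2_idx=1, offset=30
L1[0] = 0
L2[0][1] = 39
paddr = 39 * 32 + 30 = 1278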